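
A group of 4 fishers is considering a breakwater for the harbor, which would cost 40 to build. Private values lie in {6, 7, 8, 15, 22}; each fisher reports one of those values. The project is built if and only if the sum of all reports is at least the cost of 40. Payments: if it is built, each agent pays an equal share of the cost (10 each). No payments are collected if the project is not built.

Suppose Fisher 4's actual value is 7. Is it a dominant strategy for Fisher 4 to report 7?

Check each profile of the others' reports and compare truth against every alternative report.
Others report (6, 6, 22): truth gives -3, best alternative gives -3.
Others report (6, 7, 22): truth gives -3, best alternative gives -3.
Others report (6, 8, 22): truth gives -3, best alternative gives -3.
Others report (6, 15, 15): truth gives -3, best alternative gives -3.
Others report (6, 15, 22): truth gives -3, best alternative gives -3.
Others report (6, 22, 6): truth gives -3, best alternative gives -3.
(Remaining 119 profiles checked similarly; truth is weakly best in each.)
In every case the truthful report is at least as good as any alternative, so it is a dominant strategy.

Yes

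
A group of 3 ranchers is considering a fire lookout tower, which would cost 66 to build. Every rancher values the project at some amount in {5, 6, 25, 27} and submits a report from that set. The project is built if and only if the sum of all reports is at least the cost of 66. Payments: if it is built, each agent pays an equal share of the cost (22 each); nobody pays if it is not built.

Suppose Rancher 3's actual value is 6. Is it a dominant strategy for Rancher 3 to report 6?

Yes

Check each profile of the others' reports and compare truth against every alternative report.
Others report (5, 5): truth gives 0, best alternative gives 0.
Others report (5, 6): truth gives 0, best alternative gives 0.
Others report (5, 25): truth gives 0, best alternative gives 0.
Others report (5, 27): truth gives 0, best alternative gives 0.
Others report (6, 5): truth gives 0, best alternative gives 0.
Others report (6, 6): truth gives 0, best alternative gives 0.
(Remaining 10 profiles checked similarly; truth is weakly best in each.)
In every case the truthful report is at least as good as any alternative, so it is a dominant strategy.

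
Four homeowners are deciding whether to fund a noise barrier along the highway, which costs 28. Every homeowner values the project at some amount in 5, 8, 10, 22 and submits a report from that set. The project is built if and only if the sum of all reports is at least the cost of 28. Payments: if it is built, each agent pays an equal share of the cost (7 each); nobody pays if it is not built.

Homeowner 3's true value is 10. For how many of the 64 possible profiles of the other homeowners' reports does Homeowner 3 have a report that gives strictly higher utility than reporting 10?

Others report (5, 5, 5): truth gives 0; report 22 gives 3 > 0. Violating.
Others report (5, 5, 8): truth gives 3; no alternative beats it.
Others report (5, 5, 10): truth gives 3; no alternative beats it.
(Checking all 64 profiles: 1 has a profitable deviation, 63 do not.)

1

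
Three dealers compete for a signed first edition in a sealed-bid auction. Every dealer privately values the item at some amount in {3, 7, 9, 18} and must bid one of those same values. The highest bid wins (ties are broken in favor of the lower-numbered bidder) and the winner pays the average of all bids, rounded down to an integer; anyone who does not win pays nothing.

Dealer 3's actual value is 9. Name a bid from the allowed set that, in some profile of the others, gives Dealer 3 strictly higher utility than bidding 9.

Suppose Dealer 1 bids 3 and Dealer 2 bids 3.
Bid 9: wins, pays 5, utility 9 - 5 = 4.
Bid 7: wins, pays 4, utility 9 - 4 = 5.
So bidding 7 beats truth here (5 > 4).

7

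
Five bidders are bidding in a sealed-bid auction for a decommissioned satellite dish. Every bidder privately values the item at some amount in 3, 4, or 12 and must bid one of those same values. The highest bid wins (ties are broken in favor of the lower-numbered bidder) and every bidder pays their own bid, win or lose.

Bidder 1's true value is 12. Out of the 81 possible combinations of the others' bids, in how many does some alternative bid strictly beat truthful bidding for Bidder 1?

Others bid (3, 3, 3, 3): truth gives 0; bid 3 gives 9 > 0. Violating.
Others bid (3, 3, 3, 4): truth gives 0; bid 4 gives 8 > 0. Violating.
Others bid (3, 3, 4, 3): truth gives 0; bid 4 gives 8 > 0. Violating.
Others bid (3, 3, 4, 4): truth gives 0; bid 4 gives 8 > 0. Violating.
Others bid (3, 3, 3, 12): truth gives 0; no alternative beats it.
Others bid (3, 3, 4, 12): truth gives 0; no alternative beats it.
(Checking all 81 profiles: 16 have a profitable deviation, 65 do not.)

16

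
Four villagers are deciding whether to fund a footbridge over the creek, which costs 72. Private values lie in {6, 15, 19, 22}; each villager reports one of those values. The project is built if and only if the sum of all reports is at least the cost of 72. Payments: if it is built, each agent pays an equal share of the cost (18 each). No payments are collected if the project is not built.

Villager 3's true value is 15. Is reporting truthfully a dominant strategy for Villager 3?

Consider the case where Villager 1 reports 15, Villager 2 reports 22 and Villager 4 reports 22.
Truthful report 15: project built, pays 18, utility 15 - 18 = -3.
Report 6 instead: project not built, utility 0.
Since 0 > -3, reporting 6 is strictly better here, so truthful reporting is not dominant.

No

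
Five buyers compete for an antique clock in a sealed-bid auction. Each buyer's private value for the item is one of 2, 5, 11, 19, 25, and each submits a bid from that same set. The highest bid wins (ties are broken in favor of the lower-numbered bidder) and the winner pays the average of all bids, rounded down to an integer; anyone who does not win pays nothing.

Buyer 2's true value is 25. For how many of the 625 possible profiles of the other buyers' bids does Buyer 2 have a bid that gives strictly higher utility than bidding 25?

Others bid (2, 2, 2, 2): truth gives 19; bid 5 gives 23 > 19. Violating.
Others bid (2, 2, 2, 5): truth gives 18; bid 5 gives 22 > 18. Violating.
Others bid (2, 2, 2, 11): truth gives 17; bid 11 gives 20 > 17. Violating.
Others bid (2, 2, 2, 19): truth gives 15; bid 19 gives 17 > 15. Violating.
Others bid (2, 2, 2, 25): truth gives 14; no alternative beats it.
Others bid (2, 2, 5, 25): truth gives 14; no alternative beats it.
(Checking all 625 profiles: 192 have a profitable deviation, 433 do not.)

192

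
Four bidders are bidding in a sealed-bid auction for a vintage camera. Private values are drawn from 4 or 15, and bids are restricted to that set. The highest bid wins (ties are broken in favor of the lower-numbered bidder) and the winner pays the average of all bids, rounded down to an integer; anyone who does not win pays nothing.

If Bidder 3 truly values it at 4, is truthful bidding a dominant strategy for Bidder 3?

Check each profile of the others' bids and compare truth against every alternative bid.
Others bid (4, 4, 15): truth gives 0, best alternative gives -5.
Others bid (4, 4, 4): truth gives 0, best alternative gives -2.
Others bid (4, 15, 4): truth gives 0, best alternative gives 0.
Others bid (4, 15, 15): truth gives 0, best alternative gives 0.
Others bid (15, 4, 4): truth gives 0, best alternative gives 0.
Others bid (15, 4, 15): truth gives 0, best alternative gives 0.
(Remaining 2 profiles checked similarly; truth is weakly best in each.)
In every case the truthful bid is at least as good as any alternative, so it is a dominant strategy.

Yes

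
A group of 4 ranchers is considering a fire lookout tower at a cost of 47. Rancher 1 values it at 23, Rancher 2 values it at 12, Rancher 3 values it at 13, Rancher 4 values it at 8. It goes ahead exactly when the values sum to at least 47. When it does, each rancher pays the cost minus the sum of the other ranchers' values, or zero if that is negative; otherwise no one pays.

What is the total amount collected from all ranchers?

21

Total value 56 ≥ cost 47, so it is built.
Rancher 1: others sum to 33; max(0, 47 - 33) = 14.
Rancher 2: others sum to 44; max(0, 47 - 44) = 3.
Rancher 3: others sum to 43; max(0, 47 - 43) = 4.
Rancher 4: others sum to 48; max(0, 47 - 48) = 0.
Total collected = 14 + 3 + 4 + 0 = 21.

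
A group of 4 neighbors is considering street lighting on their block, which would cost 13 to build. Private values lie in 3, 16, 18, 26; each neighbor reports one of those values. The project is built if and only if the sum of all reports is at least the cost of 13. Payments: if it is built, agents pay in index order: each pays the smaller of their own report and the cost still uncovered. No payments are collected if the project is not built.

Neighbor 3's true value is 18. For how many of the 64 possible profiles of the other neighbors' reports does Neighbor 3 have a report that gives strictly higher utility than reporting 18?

Others report (3, 3, 16): truth gives 11; report 3 gives 15 > 11. Violating.
Others report (3, 3, 18): truth gives 11; report 3 gives 15 > 11. Violating.
Others report (3, 3, 26): truth gives 11; report 3 gives 15 > 11. Violating.
Others report (3, 3, 3): truth gives 11; no alternative beats it.
Others report (3, 16, 3): truth gives 18; no alternative beats it.
(Checking all 64 profiles: 3 have a profitable deviation, 61 do not.)

3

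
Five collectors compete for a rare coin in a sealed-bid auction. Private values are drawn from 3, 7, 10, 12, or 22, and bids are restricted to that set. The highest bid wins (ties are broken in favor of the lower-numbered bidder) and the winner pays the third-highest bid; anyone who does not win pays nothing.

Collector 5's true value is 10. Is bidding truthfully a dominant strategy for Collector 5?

Consider the case where Collector 1 bids 3, Collector 2 bids 3, Collector 3 bids 3 and Collector 4 bids 10.
Truthful bid 10: loses, pays 0, utility 0.
Bid 12 instead: wins, pays 3, utility 10 - 3 = 7.
Since 7 > 0, bidding 12 is strictly better here, so truthful bidding is not dominant.

No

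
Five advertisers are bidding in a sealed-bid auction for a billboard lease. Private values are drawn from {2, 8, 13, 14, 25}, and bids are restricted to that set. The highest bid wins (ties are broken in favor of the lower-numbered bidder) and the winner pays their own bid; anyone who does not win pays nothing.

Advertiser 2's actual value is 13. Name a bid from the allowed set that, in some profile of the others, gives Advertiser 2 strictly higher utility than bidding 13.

Suppose Advertiser 1 bids 2, Advertiser 3 bids 2, Advertiser 4 bids 2 and Advertiser 5 bids 2.
Bid 13: wins, pays 13, utility 13 - 13 = 0.
Bid 8: wins, pays 8, utility 13 - 8 = 5.
So bidding 8 beats truth here (5 > 0).

8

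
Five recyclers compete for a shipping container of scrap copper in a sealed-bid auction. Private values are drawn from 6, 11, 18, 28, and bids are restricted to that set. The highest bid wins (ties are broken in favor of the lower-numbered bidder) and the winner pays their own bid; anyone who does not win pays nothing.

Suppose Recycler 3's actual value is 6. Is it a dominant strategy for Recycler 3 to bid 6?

Check each profile of the others' bids and compare truth against every alternative bid.
Others bid (6, 6, 6, 6): truth gives 0, best alternative gives -5.
Others bid (6, 6, 6, 11): truth gives 0, best alternative gives -5.
Others bid (6, 6, 11, 6): truth gives 0, best alternative gives -5.
Others bid (6, 6, 11, 11): truth gives 0, best alternative gives -5.
Others bid (6, 6, 6, 18): truth gives 0, best alternative gives 0.
Others bid (6, 6, 6, 28): truth gives 0, best alternative gives 0.
(Remaining 250 profiles checked similarly; truth is weakly best in each.)
In every case the truthful bid is at least as good as any alternative, so it is a dominant strategy.

Yes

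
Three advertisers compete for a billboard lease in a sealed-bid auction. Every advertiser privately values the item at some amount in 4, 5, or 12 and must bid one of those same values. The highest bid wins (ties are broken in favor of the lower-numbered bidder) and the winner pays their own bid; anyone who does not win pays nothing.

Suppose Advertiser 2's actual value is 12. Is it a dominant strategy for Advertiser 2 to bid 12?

No

Consider the case where Advertiser 1 bids 4 and Advertiser 3 bids 4.
Truthful bid 12: wins, pays 12, utility 12 - 12 = 0.
Bid 5 instead: wins, pays 5, utility 12 - 5 = 7.
Since 7 > 0, bidding 5 is strictly better here, so truthful bidding is not dominant.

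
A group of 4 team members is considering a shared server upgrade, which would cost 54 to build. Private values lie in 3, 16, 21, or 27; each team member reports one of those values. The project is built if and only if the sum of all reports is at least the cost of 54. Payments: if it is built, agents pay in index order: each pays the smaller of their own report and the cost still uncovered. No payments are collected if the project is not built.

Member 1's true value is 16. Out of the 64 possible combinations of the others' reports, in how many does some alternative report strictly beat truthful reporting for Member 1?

35

Others report (3, 21, 27): truth gives 0; report 3 gives 13 > 0. Violating.
Others report (3, 27, 21): truth gives 0; report 3 gives 13 > 0. Violating.
Others report (3, 27, 27): truth gives 0; report 3 gives 13 > 0. Violating.
Others report (16, 16, 21): truth gives 0; report 3 gives 13 > 0. Violating.
Others report (3, 3, 3): truth gives 0; no alternative beats it.
Others report (3, 3, 16): truth gives 0; no alternative beats it.
(Checking all 64 profiles: 35 have a profitable deviation, 29 do not.)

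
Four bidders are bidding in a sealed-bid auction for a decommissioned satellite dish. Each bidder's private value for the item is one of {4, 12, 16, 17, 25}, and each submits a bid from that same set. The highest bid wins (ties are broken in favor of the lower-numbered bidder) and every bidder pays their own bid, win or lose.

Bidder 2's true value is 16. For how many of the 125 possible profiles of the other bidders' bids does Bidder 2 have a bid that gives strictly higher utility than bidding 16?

111

Others bid (4, 4, 4): truth gives 0; bid 12 gives 4 > 0. Violating.
Others bid (4, 4, 12): truth gives 0; bid 12 gives 4 > 0. Violating.
Others bid (4, 4, 17): truth gives -16; bid 17 gives -1 > -16. Violating.
Others bid (4, 4, 25): truth gives -16; bid 4 gives -4 > -16. Violating.
Others bid (4, 4, 16): truth gives 0; no alternative beats it.
Others bid (4, 12, 16): truth gives 0; no alternative beats it.
(Checking all 125 profiles: 111 have a profitable deviation, 14 do not.)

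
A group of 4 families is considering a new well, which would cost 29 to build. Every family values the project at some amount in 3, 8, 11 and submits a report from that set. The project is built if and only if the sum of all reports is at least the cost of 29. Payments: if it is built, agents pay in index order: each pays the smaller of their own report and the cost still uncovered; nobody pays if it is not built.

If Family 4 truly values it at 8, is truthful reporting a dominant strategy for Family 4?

Yes

Check each profile of the others' reports and compare truth against every alternative report.
Others report (8, 11, 11): truth gives 8, best alternative gives 8.
Others report (11, 8, 11): truth gives 8, best alternative gives 8.
Others report (11, 11, 8): truth gives 8, best alternative gives 8.
Others report (11, 11, 11): truth gives 8, best alternative gives 8.
Others report (8, 8, 11): truth gives 6, best alternative gives 6.
Others report (8, 11, 8): truth gives 6, best alternative gives 6.
(Remaining 21 profiles checked similarly; truth is weakly best in each.)
In every case the truthful report is at least as good as any alternative, so it is a dominant strategy.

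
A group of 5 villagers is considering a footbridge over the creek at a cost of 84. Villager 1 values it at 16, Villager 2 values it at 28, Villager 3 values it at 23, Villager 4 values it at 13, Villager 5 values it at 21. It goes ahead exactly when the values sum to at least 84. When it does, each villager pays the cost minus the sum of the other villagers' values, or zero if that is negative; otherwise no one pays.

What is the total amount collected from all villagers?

21

Total value 101 ≥ cost 84, so it is built.
Villager 1: others sum to 85; max(0, 84 - 85) = 0.
Villager 2: others sum to 73; max(0, 84 - 73) = 11.
Villager 3: others sum to 78; max(0, 84 - 78) = 6.
Villager 4: others sum to 88; max(0, 84 - 88) = 0.
Villager 5: others sum to 80; max(0, 84 - 80) = 4.
Total collected = 0 + 11 + 6 + 0 + 4 = 21.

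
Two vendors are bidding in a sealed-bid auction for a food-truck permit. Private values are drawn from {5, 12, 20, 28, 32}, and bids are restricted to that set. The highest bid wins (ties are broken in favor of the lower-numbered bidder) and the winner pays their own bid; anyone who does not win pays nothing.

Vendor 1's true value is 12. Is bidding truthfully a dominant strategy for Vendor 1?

No

Consider the case where Vendor 2 bids 5.
Truthful bid 12: wins, pays 12, utility 12 - 12 = 0.
Bid 5 instead: wins, pays 5, utility 12 - 5 = 7.
Since 7 > 0, bidding 5 is strictly better here, so truthful bidding is not dominant.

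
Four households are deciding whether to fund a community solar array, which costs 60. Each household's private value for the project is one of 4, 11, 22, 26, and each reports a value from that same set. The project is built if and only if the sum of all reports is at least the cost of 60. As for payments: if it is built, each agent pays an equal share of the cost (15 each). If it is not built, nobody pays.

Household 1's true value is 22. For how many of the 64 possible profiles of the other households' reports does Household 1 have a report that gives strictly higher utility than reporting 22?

9

Others report (4, 4, 26): truth gives 0; report 26 gives 7 > 0. Violating.
Others report (4, 11, 22): truth gives 0; report 26 gives 7 > 0. Violating.
Others report (4, 22, 11): truth gives 0; report 26 gives 7 > 0. Violating.
Others report (4, 26, 4): truth gives 0; report 26 gives 7 > 0. Violating.
Others report (4, 4, 4): truth gives 0; no alternative beats it.
Others report (4, 4, 11): truth gives 0; no alternative beats it.
(Checking all 64 profiles: 9 have a profitable deviation, 55 do not.)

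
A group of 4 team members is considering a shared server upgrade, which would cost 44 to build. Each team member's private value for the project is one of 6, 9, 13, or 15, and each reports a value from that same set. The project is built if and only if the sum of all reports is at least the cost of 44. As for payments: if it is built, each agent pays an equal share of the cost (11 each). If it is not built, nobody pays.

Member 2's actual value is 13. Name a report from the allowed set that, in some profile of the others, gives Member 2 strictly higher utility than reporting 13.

Suppose Member 1 reports 6, Member 3 reports 9 and Member 4 reports 15.
Report 13: project not built, utility 0.
Report 15: project built, pays 11, utility 13 - 11 = 2.
So reporting 15 beats truth here (2 > 0).

15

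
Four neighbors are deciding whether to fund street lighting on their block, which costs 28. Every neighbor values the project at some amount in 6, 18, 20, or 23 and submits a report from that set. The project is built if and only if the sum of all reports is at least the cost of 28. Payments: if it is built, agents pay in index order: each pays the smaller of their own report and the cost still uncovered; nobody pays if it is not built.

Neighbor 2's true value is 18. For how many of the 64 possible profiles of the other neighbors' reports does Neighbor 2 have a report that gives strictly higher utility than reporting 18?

Others report (6, 6, 18): truth gives 0; report 6 gives 12 > 0. Violating.
Others report (6, 6, 20): truth gives 0; report 6 gives 12 > 0. Violating.
Others report (6, 6, 23): truth gives 0; report 6 gives 12 > 0. Violating.
Others report (6, 18, 6): truth gives 0; report 6 gives 12 > 0. Violating.
Others report (6, 6, 6): truth gives 0; no alternative beats it.
Others report (23, 6, 6): truth gives 13; no alternative beats it.
(Checking all 64 profiles: 47 have a profitable deviation, 17 do not.)

47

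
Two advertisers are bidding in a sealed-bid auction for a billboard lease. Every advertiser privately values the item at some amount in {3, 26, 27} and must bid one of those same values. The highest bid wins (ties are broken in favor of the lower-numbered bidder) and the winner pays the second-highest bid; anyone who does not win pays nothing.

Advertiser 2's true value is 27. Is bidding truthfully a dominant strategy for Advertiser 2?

Yes

Check each profile of the others' bids and compare truth against every alternative bid.
Others bid (26): truth gives 1, best alternative gives 0.
Others bid (3): truth gives 24, best alternative gives 24.
Others bid (27): truth gives 0, best alternative gives 0.
In every case the truthful bid is at least as good as any alternative, so it is a dominant strategy.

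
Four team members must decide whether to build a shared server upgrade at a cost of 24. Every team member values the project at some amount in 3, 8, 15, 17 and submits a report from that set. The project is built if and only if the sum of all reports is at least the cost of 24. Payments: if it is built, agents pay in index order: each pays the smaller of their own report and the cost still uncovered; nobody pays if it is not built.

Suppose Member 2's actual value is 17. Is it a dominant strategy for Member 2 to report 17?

No

Consider the case where Member 1 reports 3, Member 3 reports 3 and Member 4 reports 3.
Truthful report 17: project built, pays 17, utility 17 - 17 = 0.
Report 15 instead: project built, pays 15, utility 17 - 15 = 2.
Since 2 > 0, reporting 15 is strictly better here, so truthful reporting is not dominant.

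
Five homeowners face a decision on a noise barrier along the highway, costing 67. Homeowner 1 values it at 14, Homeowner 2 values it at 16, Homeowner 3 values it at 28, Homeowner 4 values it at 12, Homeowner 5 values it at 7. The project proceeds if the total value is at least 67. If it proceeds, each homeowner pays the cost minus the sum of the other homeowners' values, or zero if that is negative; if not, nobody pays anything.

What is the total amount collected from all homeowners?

30

Total value 77 ≥ cost 67, so it is built.
Homeowner 1: others sum to 63; max(0, 67 - 63) = 4.
Homeowner 2: others sum to 61; max(0, 67 - 61) = 6.
Homeowner 3: others sum to 49; max(0, 67 - 49) = 18.
Homeowner 4: others sum to 65; max(0, 67 - 65) = 2.
Homeowner 5: others sum to 70; max(0, 67 - 70) = 0.
Total collected = 4 + 6 + 18 + 2 + 0 = 30.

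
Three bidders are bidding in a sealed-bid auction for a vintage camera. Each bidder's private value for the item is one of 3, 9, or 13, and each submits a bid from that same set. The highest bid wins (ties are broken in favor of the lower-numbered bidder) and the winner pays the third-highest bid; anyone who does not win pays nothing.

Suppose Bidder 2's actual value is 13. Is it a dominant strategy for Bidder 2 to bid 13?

Yes

Check each profile of the others' bids and compare truth against every alternative bid.
Others bid (3, 13): truth gives 10, best alternative gives 0.
Others bid (9, 3): truth gives 10, best alternative gives 0.
Others bid (9, 9): truth gives 4, best alternative gives 0.
Others bid (9, 13): truth gives 4, best alternative gives 0.
Others bid (3, 3): truth gives 10, best alternative gives 10.
Others bid (3, 9): truth gives 10, best alternative gives 10.
(Remaining 3 profiles checked similarly; truth is weakly best in each.)
In every case the truthful bid is at least as good as any alternative, so it is a dominant strategy.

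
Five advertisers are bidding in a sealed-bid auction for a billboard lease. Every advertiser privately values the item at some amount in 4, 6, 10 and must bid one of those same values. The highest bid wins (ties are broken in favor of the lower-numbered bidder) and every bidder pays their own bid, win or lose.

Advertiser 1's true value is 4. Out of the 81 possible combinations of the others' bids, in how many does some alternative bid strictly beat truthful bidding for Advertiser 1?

Others bid (4, 4, 4, 6): truth gives -4; bid 6 gives -2 > -4. Violating.
Others bid (4, 4, 6, 4): truth gives -4; bid 6 gives -2 > -4. Violating.
Others bid (4, 4, 6, 6): truth gives -4; bid 6 gives -2 > -4. Violating.
Others bid (4, 6, 4, 4): truth gives -4; bid 6 gives -2 > -4. Violating.
Others bid (4, 4, 4, 4): truth gives 0; no alternative beats it.
Others bid (4, 4, 4, 10): truth gives -4; no alternative beats it.
(Checking all 81 profiles: 15 have a profitable deviation, 66 do not.)

15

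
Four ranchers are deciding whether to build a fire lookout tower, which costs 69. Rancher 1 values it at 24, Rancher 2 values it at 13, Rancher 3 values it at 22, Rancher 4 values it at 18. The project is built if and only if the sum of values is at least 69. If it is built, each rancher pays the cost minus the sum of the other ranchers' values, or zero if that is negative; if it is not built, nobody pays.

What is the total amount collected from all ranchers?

Total value 77 ≥ cost 69, so it is built.
Rancher 1: others sum to 53; max(0, 69 - 53) = 16.
Rancher 2: others sum to 64; max(0, 69 - 64) = 5.
Rancher 3: others sum to 55; max(0, 69 - 55) = 14.
Rancher 4: others sum to 59; max(0, 69 - 59) = 10.
Total collected = 16 + 5 + 14 + 10 = 45.

45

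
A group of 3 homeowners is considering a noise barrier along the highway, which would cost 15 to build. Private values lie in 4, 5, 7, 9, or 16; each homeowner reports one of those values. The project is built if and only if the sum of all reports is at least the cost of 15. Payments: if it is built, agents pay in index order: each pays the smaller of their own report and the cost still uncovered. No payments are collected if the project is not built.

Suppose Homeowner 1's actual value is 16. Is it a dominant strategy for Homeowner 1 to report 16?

No

Consider the case where Homeowner 2 reports 4 and Homeowner 3 reports 4.
Truthful report 16: project built, pays 15, utility 16 - 15 = 1.
Report 7 instead: project built, pays 7, utility 16 - 7 = 9.
Since 9 > 1, reporting 7 is strictly better here, so truthful reporting is not dominant.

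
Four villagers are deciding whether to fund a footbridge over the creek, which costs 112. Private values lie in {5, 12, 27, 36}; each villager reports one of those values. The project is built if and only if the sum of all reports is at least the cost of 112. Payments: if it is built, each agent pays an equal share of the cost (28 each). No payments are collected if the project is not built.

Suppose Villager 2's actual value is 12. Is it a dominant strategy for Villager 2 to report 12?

Yes

Check each profile of the others' reports and compare truth against every alternative report.
Others report (36, 36, 36): truth gives -16, best alternative gives -16.
Others report (5, 5, 5): truth gives 0, best alternative gives 0.
Others report (5, 5, 12): truth gives 0, best alternative gives 0.
Others report (5, 5, 27): truth gives 0, best alternative gives 0.
Others report (5, 5, 36): truth gives 0, best alternative gives 0.
Others report (5, 12, 5): truth gives 0, best alternative gives 0.
(Remaining 58 profiles checked similarly; truth is weakly best in each.)
In every case the truthful report is at least as good as any alternative, so it is a dominant strategy.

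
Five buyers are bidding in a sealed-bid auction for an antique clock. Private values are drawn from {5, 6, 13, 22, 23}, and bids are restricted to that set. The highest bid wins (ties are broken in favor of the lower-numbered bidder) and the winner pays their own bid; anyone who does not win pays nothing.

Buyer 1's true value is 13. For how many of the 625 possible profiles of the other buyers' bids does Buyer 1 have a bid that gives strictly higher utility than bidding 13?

Others bid (5, 5, 5, 5): truth gives 0; bid 5 gives 8 > 0. Violating.
Others bid (5, 5, 5, 6): truth gives 0; bid 6 gives 7 > 0. Violating.
Others bid (5, 5, 6, 5): truth gives 0; bid 6 gives 7 > 0. Violating.
Others bid (5, 5, 6, 6): truth gives 0; bid 6 gives 7 > 0. Violating.
Others bid (5, 5, 5, 13): truth gives 0; no alternative beats it.
Others bid (5, 5, 5, 22): truth gives 0; no alternative beats it.
(Checking all 625 profiles: 16 have a profitable deviation, 609 do not.)

16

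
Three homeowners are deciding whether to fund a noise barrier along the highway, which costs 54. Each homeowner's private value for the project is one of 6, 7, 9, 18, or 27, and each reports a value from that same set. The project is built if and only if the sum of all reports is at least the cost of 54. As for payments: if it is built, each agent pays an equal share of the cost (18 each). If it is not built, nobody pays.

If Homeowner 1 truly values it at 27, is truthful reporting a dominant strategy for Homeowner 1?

Check each profile of the others' reports and compare truth against every alternative report.
Others report (6, 27): truth gives 9, best alternative gives 0.
Others report (7, 27): truth gives 9, best alternative gives 0.
Others report (9, 18): truth gives 9, best alternative gives 0.
Others report (18, 9): truth gives 9, best alternative gives 0.
Others report (27, 6): truth gives 9, best alternative gives 0.
Others report (27, 7): truth gives 9, best alternative gives 0.
(Remaining 19 profiles checked similarly; truth is weakly best in each.)
In every case the truthful report is at least as good as any alternative, so it is a dominant strategy.

Yes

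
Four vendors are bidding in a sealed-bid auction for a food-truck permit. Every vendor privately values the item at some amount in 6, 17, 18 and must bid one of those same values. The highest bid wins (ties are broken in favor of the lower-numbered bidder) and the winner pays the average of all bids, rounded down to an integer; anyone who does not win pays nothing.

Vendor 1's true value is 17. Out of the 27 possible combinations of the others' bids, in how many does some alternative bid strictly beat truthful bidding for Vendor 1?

13

Others bid (6, 6, 6): truth gives 9; bid 6 gives 11 > 9. Violating.
Others bid (6, 6, 18): truth gives 0; bid 18 gives 5 > 0. Violating.
Others bid (6, 17, 18): truth gives 0; bid 18 gives 3 > 0. Violating.
Others bid (6, 18, 6): truth gives 0; bid 18 gives 5 > 0. Violating.
Others bid (6, 6, 17): truth gives 6; no alternative beats it.
Others bid (6, 17, 6): truth gives 6; no alternative beats it.
(Checking all 27 profiles: 13 have a profitable deviation, 14 do not.)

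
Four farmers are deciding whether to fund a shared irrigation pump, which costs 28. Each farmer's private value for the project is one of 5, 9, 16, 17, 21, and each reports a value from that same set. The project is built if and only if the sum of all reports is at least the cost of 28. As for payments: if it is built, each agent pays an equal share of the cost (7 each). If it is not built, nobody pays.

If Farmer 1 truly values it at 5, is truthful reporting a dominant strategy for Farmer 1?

Yes

Check each profile of the others' reports and compare truth against every alternative report.
Others report (5, 5, 9): truth gives 0, best alternative gives -2.
Others report (5, 9, 5): truth gives 0, best alternative gives -2.
Others report (9, 5, 5): truth gives 0, best alternative gives -2.
Others report (5, 5, 16): truth gives -2, best alternative gives -2.
Others report (5, 5, 17): truth gives -2, best alternative gives -2.
Others report (5, 5, 21): truth gives -2, best alternative gives -2.
(Remaining 119 profiles checked similarly; truth is weakly best in each.)
In every case the truthful report is at least as good as any alternative, so it is a dominant strategy.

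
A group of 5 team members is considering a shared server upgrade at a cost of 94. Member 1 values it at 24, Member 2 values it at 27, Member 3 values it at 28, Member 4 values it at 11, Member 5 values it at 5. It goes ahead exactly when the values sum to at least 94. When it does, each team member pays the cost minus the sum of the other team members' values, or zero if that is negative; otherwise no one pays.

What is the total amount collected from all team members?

90

Total value 95 ≥ cost 94, so it is built.
Member 1: others sum to 71; max(0, 94 - 71) = 23.
Member 2: others sum to 68; max(0, 94 - 68) = 26.
Member 3: others sum to 67; max(0, 94 - 67) = 27.
Member 4: others sum to 84; max(0, 94 - 84) = 10.
Member 5: others sum to 90; max(0, 94 - 90) = 4.
Total collected = 23 + 26 + 27 + 10 + 4 = 90.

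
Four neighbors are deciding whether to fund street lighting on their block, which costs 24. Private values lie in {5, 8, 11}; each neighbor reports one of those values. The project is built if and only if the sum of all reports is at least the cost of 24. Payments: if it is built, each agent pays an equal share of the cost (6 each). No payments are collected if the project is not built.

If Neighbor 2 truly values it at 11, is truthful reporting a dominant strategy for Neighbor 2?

Yes

Check each profile of the others' reports and compare truth against every alternative report.
Others report (5, 5, 5): truth gives 5, best alternative gives 0.
Others report (5, 5, 8): truth gives 5, best alternative gives 5.
Others report (5, 5, 11): truth gives 5, best alternative gives 5.
Others report (5, 8, 5): truth gives 5, best alternative gives 5.
Others report (5, 8, 8): truth gives 5, best alternative gives 5.
Others report (5, 8, 11): truth gives 5, best alternative gives 5.
(Remaining 21 profiles checked similarly; truth is weakly best in each.)
In every case the truthful report is at least as good as any alternative, so it is a dominant strategy.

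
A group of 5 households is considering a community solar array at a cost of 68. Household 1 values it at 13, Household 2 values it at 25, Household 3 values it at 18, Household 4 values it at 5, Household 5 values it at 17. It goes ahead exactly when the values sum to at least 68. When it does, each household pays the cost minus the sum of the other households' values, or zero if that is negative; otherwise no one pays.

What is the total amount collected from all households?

Total value 78 ≥ cost 68, so it is built.
Household 1: others sum to 65; max(0, 68 - 65) = 3.
Household 2: others sum to 53; max(0, 68 - 53) = 15.
Household 3: others sum to 60; max(0, 68 - 60) = 8.
Household 4: others sum to 73; max(0, 68 - 73) = 0.
Household 5: others sum to 61; max(0, 68 - 61) = 7.
Total collected = 3 + 15 + 8 + 0 + 7 = 33.

33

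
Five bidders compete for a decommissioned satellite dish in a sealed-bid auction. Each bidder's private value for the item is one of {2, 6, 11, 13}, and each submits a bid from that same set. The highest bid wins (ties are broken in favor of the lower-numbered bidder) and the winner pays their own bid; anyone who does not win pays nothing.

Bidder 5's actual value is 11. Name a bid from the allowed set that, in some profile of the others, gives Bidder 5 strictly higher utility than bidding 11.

6

Suppose Bidder 1 bids 2, Bidder 2 bids 2, Bidder 3 bids 2 and Bidder 4 bids 2.
Bid 11: wins, pays 11, utility 11 - 11 = 0.
Bid 6: wins, pays 6, utility 11 - 6 = 5.
So bidding 6 beats truth here (5 > 0).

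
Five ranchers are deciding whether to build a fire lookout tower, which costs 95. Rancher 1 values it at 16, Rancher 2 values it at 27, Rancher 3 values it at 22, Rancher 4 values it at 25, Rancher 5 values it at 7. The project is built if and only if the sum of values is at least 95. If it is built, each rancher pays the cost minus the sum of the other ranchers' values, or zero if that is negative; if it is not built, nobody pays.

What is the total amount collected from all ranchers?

87

Total value 97 ≥ cost 95, so it is built.
Rancher 1: others sum to 81; max(0, 95 - 81) = 14.
Rancher 2: others sum to 70; max(0, 95 - 70) = 25.
Rancher 3: others sum to 75; max(0, 95 - 75) = 20.
Rancher 4: others sum to 72; max(0, 95 - 72) = 23.
Rancher 5: others sum to 90; max(0, 95 - 90) = 5.
Total collected = 14 + 25 + 20 + 23 + 5 = 87.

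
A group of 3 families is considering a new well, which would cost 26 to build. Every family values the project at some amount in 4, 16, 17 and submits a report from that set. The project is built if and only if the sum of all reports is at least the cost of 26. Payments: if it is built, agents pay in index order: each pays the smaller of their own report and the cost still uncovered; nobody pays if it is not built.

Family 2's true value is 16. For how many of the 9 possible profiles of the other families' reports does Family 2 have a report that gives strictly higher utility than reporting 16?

Others report (16, 16): truth gives 6; report 4 gives 12 > 6. Violating.
Others report (16, 17): truth gives 6; report 4 gives 12 > 6. Violating.
Others report (17, 16): truth gives 7; report 4 gives 12 > 7. Violating.
Others report (17, 17): truth gives 7; report 4 gives 12 > 7. Violating.
Others report (4, 4): truth gives 0; no alternative beats it.
Others report (4, 16): truth gives 0; no alternative beats it.
(Checking all 9 profiles: 4 have a profitable deviation, 5 do not.)

4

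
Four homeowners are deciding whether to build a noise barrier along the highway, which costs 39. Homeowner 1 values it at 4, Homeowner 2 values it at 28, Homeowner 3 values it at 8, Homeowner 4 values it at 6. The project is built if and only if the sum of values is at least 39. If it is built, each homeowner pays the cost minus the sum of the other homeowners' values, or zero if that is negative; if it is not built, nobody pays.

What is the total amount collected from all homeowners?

22

Total value 46 ≥ cost 39, so it is built.
Homeowner 1: others sum to 42; max(0, 39 - 42) = 0.
Homeowner 2: others sum to 18; max(0, 39 - 18) = 21.
Homeowner 3: others sum to 38; max(0, 39 - 38) = 1.
Homeowner 4: others sum to 40; max(0, 39 - 40) = 0.
Total collected = 0 + 21 + 1 + 0 = 22.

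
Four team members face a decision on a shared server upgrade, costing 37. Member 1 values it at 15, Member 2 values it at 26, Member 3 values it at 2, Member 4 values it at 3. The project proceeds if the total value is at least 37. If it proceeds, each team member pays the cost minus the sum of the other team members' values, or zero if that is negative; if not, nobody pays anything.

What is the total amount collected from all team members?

23

Total value 46 ≥ cost 37, so it is built.
Member 1: others sum to 31; max(0, 37 - 31) = 6.
Member 2: others sum to 20; max(0, 37 - 20) = 17.
Member 3: others sum to 44; max(0, 37 - 44) = 0.
Member 4: others sum to 43; max(0, 37 - 43) = 0.
Total collected = 6 + 17 + 0 + 0 = 23.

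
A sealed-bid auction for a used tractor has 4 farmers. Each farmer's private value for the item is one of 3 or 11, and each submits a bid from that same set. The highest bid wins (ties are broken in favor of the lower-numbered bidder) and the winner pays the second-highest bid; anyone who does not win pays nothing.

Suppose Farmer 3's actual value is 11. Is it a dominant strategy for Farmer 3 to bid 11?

Yes

Check each profile of the others' bids and compare truth against every alternative bid.
Others bid (3, 3, 3): truth gives 8, best alternative gives 0.
Others bid (3, 3, 11): truth gives 0, best alternative gives 0.
Others bid (3, 11, 3): truth gives 0, best alternative gives 0.
Others bid (3, 11, 11): truth gives 0, best alternative gives 0.
Others bid (11, 3, 3): truth gives 0, best alternative gives 0.
Others bid (11, 3, 11): truth gives 0, best alternative gives 0.
(Remaining 2 profiles checked similarly; truth is weakly best in each.)
In every case the truthful bid is at least as good as any alternative, so it is a dominant strategy.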